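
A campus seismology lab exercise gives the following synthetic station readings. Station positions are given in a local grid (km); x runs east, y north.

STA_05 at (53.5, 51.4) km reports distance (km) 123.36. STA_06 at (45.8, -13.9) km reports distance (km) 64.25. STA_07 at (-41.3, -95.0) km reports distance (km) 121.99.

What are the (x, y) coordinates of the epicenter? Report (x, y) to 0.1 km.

Circle about each station: (x − 53.5)² + (y − 51.4)² = 123.36²; (x − 45.8)² + (y + 13.9)² = 64.25²; (x + 41.3)² + (y + 95.0)² = 121.99².
Subtracting the STA_05 equation from the STA_06 and STA_07 equations removes the quadratic terms:
-15.4 x − 130.6 y = 7876.27
-189.6 x − 292.8 y = 5562.61
Solving the 2×2 system: x ≈ 78.0, y ≈ -69.5 km.
Check against STA_05 (with the unrounded x, y): √((x − 53.5)²+(y − 51.4)²) = 123.36 ≈ 123.36 km. ✓

x ≈ 78.0 km, y ≈ -69.5 km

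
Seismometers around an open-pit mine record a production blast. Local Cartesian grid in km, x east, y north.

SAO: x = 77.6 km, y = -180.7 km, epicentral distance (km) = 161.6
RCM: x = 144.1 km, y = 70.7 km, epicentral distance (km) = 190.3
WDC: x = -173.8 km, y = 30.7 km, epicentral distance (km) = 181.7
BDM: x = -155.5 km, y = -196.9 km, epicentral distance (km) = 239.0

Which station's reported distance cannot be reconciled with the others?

BDM

Solve using three stations at a time. Using SAO, RCM, WDC (subtract circle equations pairwise → linear system) gives (x, y) ≈ (-8.0, -43.6).
Distances from that point to each station vs reported:
  SAO: calculated 161.6 vs reported 161.6 → residual 0.0 km
  RCM: calculated 190.3 vs reported 190.3 → residual 0.0 km
  WDC: calculated 181.7 vs reported 181.7 → residual 0.0 km
  BDM: calculated 212.7 vs reported 239.0 → residual 26.3 km
SAO, RCM, WDC are mutually consistent (residuals ≈ 0); BDM is off by 26.3 km.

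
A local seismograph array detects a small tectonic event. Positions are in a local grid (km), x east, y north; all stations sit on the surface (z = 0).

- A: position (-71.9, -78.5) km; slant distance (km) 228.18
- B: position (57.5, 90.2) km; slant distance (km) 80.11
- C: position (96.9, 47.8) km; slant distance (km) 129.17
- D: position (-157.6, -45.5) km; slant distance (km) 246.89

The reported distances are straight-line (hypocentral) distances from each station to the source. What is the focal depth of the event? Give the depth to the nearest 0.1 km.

depth ≈ 52.6 km

Each station gives a sphere (x−x_i)² + (y−y_i)² + z² = d_i² (stations at z=0).
Subtracting the A sphere from B and C: z² cancels, leaving linear equations in x and y:
258.8 x + 337.4 y = 45758.93
337.6 x + 252.6 y = 35723.81
Solving: x ≈ 10.189, y ≈ 127.807 km (keep extra digits for the depth step; rounded: 10.2, 127.8).
Then from the A sphere: z² = 228.18² − (x + 71.9)² − (y + 78.5)² with x = 10.189, y = 127.807, so z ≈ 52.583 ≈ 52.6 km.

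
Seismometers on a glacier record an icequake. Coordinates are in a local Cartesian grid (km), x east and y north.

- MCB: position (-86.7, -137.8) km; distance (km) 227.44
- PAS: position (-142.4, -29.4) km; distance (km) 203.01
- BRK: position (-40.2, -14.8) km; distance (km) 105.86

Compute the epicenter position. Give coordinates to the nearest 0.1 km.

45.6 km east, 47.2 km north

Circle about each station: (x + 86.7)² + (y + 137.8)² = 227.44²; (x + 142.4)² + (y + 29.4)² = 203.01²; (x + 40.2)² + (y + 14.8)² = 105.86².
Subtracting the MCB equation from the PAS and BRK equations removes the quadratic terms:
-111.4 x + 216.8 y = 5152.28
93.0 x + 246.0 y = 15851.96
Solving the 2×2 system: x ≈ 45.6, y ≈ 47.2 km.
Check against MCB (with the unrounded x, y): √((x + 86.7)²+(y + 137.8)²) = 227.44 ≈ 227.44 km. ✓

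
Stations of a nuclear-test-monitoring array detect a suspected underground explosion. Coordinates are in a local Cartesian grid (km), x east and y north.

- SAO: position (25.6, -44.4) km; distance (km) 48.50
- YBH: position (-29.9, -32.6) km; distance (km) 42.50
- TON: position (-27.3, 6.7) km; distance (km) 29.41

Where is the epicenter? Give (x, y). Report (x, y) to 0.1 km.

(0.5, -2.9)

Circle about each station: (x − 25.6)² + (y + 44.4)² = 48.50²; (x + 29.9)² + (y + 32.6)² = 42.50²; (x + 27.3)² + (y − 6.7)² = 29.41².
Subtracting pairs of circle equations eliminates x²+y² and gives linear equations (the radical axes):
-111.0 x + 23.6 y = -123.95
-105.8 x + 102.2 y = -349.24
Solving the 2×2 system: x ≈ 0.5, y ≈ -2.9 km.
Check against SAO (with the unrounded x, y): √((x − 25.6)²+(y + 44.4)²) = 48.50 ≈ 48.50 km. ✓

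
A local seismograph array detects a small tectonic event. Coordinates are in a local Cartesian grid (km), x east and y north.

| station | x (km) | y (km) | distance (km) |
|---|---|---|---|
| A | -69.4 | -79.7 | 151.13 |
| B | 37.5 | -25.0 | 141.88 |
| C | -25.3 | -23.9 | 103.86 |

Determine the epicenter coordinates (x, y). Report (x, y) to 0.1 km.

Circle about each station: (x + 69.4)² + (y + 79.7)² = 151.13²; (x − 37.5)² + (y + 25.0)² = 141.88²; (x + 25.3)² + (y + 23.9)² = 103.86².
Subtracting pairs of circle equations eliminates x²+y² and gives linear equations (the radical axes):
213.8 x + 109.4 y = -6426.86
88.2 x + 111.6 y = 2096.23
Solving the 2×2 system: x ≈ -66.6, y ≈ 71.4 km.
Check against A (with the unrounded x, y): √((x + 69.4)²+(y + 79.7)²) = 151.15 ≈ 151.13 km. ✓

x ≈ -66.6 km, y ≈ 71.4 km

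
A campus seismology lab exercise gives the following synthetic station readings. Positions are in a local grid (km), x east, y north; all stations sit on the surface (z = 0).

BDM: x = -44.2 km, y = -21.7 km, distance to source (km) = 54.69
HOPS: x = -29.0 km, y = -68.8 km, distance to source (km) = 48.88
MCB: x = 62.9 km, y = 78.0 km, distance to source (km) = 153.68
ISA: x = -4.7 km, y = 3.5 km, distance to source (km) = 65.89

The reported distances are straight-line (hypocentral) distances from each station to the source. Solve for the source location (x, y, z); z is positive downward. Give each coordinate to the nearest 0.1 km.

x ≈ -18.2 km, y ≈ -45.7 km, depth ≈ 41.7 km

Each station gives a sphere (x−x_i)² + (y−y_i)² + z² = d_i² (stations at z=0).
Subtracting the BDM sphere from HOPS and MCB: z² cancels, leaving linear equations in x and y:
30.4 x − 94.2 y = 3751.65
214.2 x + 199.4 y = -13010.67
Solving: x ≈ -18.199, y ≈ -45.700 km (keep extra digits for the depth step; rounded: -18.2, -45.7).
Then from the BDM sphere: z² = 54.69² − (x + 44.2)² − (y + 21.7)² with x = -18.199, y = -45.700, so z ≈ 41.701 ≈ 41.7 km.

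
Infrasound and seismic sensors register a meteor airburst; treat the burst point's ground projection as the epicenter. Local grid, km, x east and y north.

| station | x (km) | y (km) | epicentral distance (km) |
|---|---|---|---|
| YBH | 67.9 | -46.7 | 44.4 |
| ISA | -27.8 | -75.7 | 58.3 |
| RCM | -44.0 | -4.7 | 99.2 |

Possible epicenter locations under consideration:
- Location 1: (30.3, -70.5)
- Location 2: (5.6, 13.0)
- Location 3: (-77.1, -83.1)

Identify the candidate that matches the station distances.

Location 1

For each candidate, compare |candidate − station| to the reported distance:
Location 1: residuals YBH 0.1, ISA 0.0, RCM 0.0 → max 0.1 km
Location 2: residuals YBH 41.9, ISA 36.5, RCM 46.5 → max 46.5 km
Location 3: residuals YBH 105.1, ISA 8.4, RCM 14.1 → max 105.1 km
Only Location 1 has all residuals ≈ 0.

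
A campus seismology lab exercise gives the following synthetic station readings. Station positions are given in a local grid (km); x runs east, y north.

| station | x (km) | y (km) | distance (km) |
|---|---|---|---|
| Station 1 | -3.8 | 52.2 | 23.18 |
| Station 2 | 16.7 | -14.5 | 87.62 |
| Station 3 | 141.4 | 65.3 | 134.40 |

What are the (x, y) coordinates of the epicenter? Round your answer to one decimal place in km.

Circle about each station: (x + 3.8)² + (y − 52.2)² = 23.18²; (x − 16.7)² + (y + 14.5)² = 87.62²; (x − 141.4)² + (y − 65.3)² = 134.40².
Subtracting the Station 1 equation from the Station 2 and Station 3 equations removes the quadratic terms:
41.0 x − 133.4 y = -9390.09
290.4 x + 26.2 y = 3992.72
Solving the 2×2 system: x ≈ 7.2, y ≈ 72.6 km.
Check against Station 1 (with the unrounded x, y): √((x + 3.8)²+(y − 52.2)²) = 23.18 ≈ 23.18 km. ✓

x ≈ 7.2 km, y ≈ 72.6 km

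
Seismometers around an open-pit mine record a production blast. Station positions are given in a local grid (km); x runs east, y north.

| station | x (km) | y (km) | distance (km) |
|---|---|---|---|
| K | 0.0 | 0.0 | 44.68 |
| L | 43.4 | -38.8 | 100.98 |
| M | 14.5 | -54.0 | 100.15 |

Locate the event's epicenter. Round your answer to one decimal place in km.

(-19.5, 40.2)

Circle about each station: x² + y² = 44.68²; (x − 43.4)² + (y + 38.8)² = 100.98²; (x − 14.5)² + (y + 54.0)² = 100.15².
Subtracting the K equation from the L and M equations removes the quadratic terms:
86.8 x − 77.6 y = -4811.66
29.0 x − 108.0 y = -4907.47
Solving the 2×2 system: x ≈ -19.5, y ≈ 40.2 km.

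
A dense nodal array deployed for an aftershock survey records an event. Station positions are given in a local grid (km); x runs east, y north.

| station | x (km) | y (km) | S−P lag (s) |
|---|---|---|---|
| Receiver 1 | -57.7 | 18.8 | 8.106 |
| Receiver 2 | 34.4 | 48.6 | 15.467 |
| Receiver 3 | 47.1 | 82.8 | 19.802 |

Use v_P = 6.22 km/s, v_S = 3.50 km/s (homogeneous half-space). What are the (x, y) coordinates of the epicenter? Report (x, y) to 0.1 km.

-46.5 km east, -45.1 km north

Distance from S−P lag: d = Δt · v_P v_S / (v_P − v_S) = Δt · (6.22·3.50)/(6.22−3.50) ≈ 8.0037·Δt.
So d_Receiver 1 = 64.88, d_Receiver 2 = 123.79, d_Receiver 3 = 158.49 km.
Circle about each station: (x + 57.7)² + (y − 18.8)² = 64.88²; (x − 34.4)² + (y − 48.6)² = 123.79²; (x − 47.1)² + (y − 82.8)² = 158.49².
Subtracting pairs of circle equations eliminates x²+y² and gives linear equations (the radical axes):
184.2 x + 59.6 y = -11251.96
209.6 x + 128.0 y = -15518.15
Solving the 2×2 system: x ≈ -46.5, y ≈ -45.1 km.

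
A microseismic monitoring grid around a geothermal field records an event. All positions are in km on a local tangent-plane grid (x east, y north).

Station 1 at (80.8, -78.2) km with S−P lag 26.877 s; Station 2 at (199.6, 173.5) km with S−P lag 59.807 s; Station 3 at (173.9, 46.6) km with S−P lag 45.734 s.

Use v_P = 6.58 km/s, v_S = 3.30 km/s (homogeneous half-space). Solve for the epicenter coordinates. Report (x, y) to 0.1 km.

Distance from S−P lag: d = Δt · v_P v_S / (v_P − v_S) = Δt · (6.58·3.30)/(6.58−3.30) ≈ 6.6201·Δt.
So d_Station 1 = 177.93, d_Station 2 = 395.93, d_Station 3 = 302.76 km.
Circle about each station: (x − 80.8)² + (y + 78.2)² = 177.93²; (x − 199.6)² + (y − 173.5)² = 395.93²; (x − 173.9)² + (y − 46.6)² = 302.76².
Subtracting the Station 1 equation from the Station 2 and Station 3 equations removes the quadratic terms:
237.6 x + 503.4 y = -67802.95
186.2 x + 249.6 y = -40235.64
Solving the 2×2 system: x ≈ -96.8, y ≈ -89.0 km.
Check against Station 1 (with the unrounded x, y): √((x − 80.8)²+(y + 78.2)²) = 177.88 ≈ 177.93 km. ✓

(-96.8, -89.0)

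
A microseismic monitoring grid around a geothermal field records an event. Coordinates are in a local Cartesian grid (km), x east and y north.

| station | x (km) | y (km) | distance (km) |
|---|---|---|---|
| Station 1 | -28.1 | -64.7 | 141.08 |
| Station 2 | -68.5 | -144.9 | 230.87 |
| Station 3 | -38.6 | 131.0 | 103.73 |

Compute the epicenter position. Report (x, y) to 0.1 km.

(37.3, 60.3)

Circle about each station: (x + 28.1)² + (y + 64.7)² = 141.08²; (x + 68.5)² + (y + 144.9)² = 230.87²; (x + 38.6)² + (y − 131.0)² = 103.73².
Subtracting pairs of circle equations eliminates x²+y² and gives linear equations (the radical axes):
-80.8 x − 160.4 y = -12684.83
-21.0 x + 391.4 y = 22818.91
Solving the 2×2 system: x ≈ 37.3, y ≈ 60.3 km.
Check against Station 1 (with the unrounded x, y): √((x + 28.1)²+(y + 64.7)²) = 141.07 ≈ 141.08 km. ✓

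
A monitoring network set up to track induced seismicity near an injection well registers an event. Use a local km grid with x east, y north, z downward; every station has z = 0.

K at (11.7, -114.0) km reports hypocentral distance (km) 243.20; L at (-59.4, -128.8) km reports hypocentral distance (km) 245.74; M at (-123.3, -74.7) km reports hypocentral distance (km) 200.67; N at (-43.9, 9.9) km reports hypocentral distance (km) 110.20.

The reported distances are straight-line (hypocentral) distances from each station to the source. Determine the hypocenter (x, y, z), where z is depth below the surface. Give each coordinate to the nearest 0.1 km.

Each station gives a sphere (x−x_i)² + (y−y_i)² + z² = d_i² (stations at z=0).
Subtracting the K sphere from L and M: z² cancels, leaving linear equations in x and y:
-142.2 x − 29.6 y = 5743.00
-270.0 x + 78.6 y = 26527.88
Solving: x ≈ -64.512, y ≈ 115.899 km (keep extra digits for the depth step; rounded: -64.5, 115.9).
Then from the K sphere: z² = 243.20² − (x − 11.7)² − (y + 114.0)² with x = -64.512, y = 115.899, so z ≈ 22.010 ≈ 22.0 km.
Check against N (with the unrounded solution): distance 110.20 ≈ 110.20 km. ✓

x ≈ -64.5 km, y ≈ 115.9 km, depth ≈ 22.0 km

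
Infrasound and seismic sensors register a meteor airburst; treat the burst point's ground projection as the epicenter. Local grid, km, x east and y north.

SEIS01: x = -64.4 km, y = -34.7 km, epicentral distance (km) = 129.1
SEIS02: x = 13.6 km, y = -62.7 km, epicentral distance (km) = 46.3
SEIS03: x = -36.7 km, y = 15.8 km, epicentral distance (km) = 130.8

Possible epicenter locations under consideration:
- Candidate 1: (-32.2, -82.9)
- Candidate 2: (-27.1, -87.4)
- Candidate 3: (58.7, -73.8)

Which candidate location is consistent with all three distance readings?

Candidate 3

For each candidate, compare |candidate − station| to the reported distance:
Candidate 1: residuals SEIS01 71.1, SEIS02 3.8, SEIS03 32.0 → max 71.1 km
Candidate 2: residuals SEIS01 64.5, SEIS02 1.3, SEIS03 27.2 → max 64.5 km
Candidate 3: residuals SEIS01 0.1, SEIS02 0.1, SEIS03 0.1 → max 0.1 km
Only Candidate 3 has all residuals ≈ 0.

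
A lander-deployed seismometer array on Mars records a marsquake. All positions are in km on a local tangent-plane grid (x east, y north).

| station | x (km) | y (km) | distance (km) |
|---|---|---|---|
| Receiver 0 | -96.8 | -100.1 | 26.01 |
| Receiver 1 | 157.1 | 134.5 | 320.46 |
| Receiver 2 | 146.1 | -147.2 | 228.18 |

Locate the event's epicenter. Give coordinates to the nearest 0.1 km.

(-74.1, -87.4)

Circle about each station: (x + 96.8)² + (y + 100.1)² = 26.01²; (x − 157.1)² + (y − 134.5)² = 320.46²; (x − 146.1)² + (y + 147.2)² = 228.18².
Subtracting the Receiver 0 equation from the Receiver 1 and Receiver 2 equations removes the quadratic terms:
507.8 x + 469.2 y = -78637.68
485.8 x − 94.2 y = -27766.79
Solving the 2×2 system: x ≈ -74.1, y ≈ -87.4 km.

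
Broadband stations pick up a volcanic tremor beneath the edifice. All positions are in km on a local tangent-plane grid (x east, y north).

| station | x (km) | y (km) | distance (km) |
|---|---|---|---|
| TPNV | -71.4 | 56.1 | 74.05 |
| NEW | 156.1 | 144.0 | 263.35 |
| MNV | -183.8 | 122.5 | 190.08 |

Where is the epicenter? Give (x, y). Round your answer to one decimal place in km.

x ≈ -53.3 km, y ≈ -15.7 km

Circle about each station: (x + 71.4)² + (y − 56.1)² = 74.05²; (x − 156.1)² + (y − 144.0)² = 263.35²; (x + 183.8)² + (y − 122.5)² = 190.08².
Subtracting pairs of circle equations eliminates x²+y² and gives linear equations (the radical axes):
455.0 x + 175.8 y = -27011.78
-224.8 x + 132.8 y = 9896.52
Solving the 2×2 system: x ≈ -53.3, y ≈ -15.7 km.
Check against TPNV (with the unrounded x, y): √((x + 71.4)²+(y − 56.1)²) = 74.05 ≈ 74.05 km. ✓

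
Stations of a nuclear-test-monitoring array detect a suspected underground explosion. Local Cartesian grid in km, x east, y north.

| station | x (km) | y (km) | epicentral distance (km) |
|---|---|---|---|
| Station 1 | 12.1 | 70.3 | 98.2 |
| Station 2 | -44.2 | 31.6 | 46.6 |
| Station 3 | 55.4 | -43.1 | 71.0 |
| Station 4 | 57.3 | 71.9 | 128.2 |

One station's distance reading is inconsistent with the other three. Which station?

Station 3

Solve using three stations at a time. Using Station 1, Station 2, Station 4 (subtract circle equations pairwise → linear system) gives (x, y) ≈ (-37.4, -14.5).
Distances from that point to each station vs reported:
  Station 1: calculated 98.2 vs reported 98.2 → residual 0.0 km
  Station 2: calculated 46.6 vs reported 46.6 → residual 0.0 km
  Station 3: calculated 97.1 vs reported 71.0 → residual 26.1 km
  Station 4: calculated 128.2 vs reported 128.2 → residual 0.0 km
Station 1, Station 2, Station 4 are mutually consistent (residuals ≈ 0); Station 3 is off by 26.1 km.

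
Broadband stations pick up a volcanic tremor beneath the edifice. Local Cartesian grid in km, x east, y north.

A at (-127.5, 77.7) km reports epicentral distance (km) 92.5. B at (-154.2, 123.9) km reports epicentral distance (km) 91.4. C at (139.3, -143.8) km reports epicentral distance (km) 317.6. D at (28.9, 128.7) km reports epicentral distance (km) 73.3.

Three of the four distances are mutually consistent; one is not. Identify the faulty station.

Solve using three stations at a time. Using A, C, D (subtract circle equations pairwise → linear system) gives (x, y) ≈ (-43.3, 116.1).
Distances from that point to each station vs reported:
  A: calculated 92.5 vs reported 92.5 → residual 0.0 km
  B: calculated 111.2 vs reported 91.4 → residual 19.8 km
  C: calculated 317.6 vs reported 317.6 → residual 0.0 km
  D: calculated 73.3 vs reported 73.3 → residual 0.0 km
A, C, D are mutually consistent (residuals ≈ 0); B is off by 19.8 km.

B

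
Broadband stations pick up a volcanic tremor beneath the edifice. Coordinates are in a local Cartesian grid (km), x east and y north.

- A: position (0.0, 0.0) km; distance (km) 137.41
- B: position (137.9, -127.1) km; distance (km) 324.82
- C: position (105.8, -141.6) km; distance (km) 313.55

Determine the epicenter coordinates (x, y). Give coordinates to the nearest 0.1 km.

-95.5 km east, 98.8 km north

Circle about each station: x² + y² = 137.41²; (x − 137.9)² + (y + 127.1)² = 324.82²; (x − 105.8)² + (y + 141.6)² = 313.55².
Subtracting the A equation from the B and C equations removes the quadratic terms:
275.8 x − 254.2 y = -51455.70
211.6 x − 283.2 y = -48187.89
Solving the 2×2 system: x ≈ -95.5, y ≈ 98.8 km.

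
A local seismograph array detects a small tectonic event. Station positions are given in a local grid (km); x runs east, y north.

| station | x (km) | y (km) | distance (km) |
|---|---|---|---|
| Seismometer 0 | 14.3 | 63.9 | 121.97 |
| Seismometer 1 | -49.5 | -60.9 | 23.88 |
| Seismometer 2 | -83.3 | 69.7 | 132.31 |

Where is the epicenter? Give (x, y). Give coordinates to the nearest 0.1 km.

-28.0 km east, -50.5 km north

Circle about each station: (x − 14.3)² + (y − 63.9)² = 121.97²; (x + 49.5)² + (y + 60.9)² = 23.88²; (x + 83.3)² + (y − 69.7)² = 132.31².
Subtracting the Seismometer 0 equation from the Seismometer 1 and Seismometer 2 equations removes the quadratic terms:
-127.6 x − 249.6 y = 16177.79
-195.2 x + 11.6 y = 4880.02
Solving the 2×2 system: x ≈ -28.0, y ≈ -50.5 km.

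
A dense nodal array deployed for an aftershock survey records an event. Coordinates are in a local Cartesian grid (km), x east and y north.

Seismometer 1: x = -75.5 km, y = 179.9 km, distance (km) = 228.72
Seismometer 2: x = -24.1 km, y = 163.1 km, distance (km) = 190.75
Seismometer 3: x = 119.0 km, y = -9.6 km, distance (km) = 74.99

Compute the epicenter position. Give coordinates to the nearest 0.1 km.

Circle about each station: (x + 75.5)² + (y − 179.9)² = 228.72²; (x + 24.1)² + (y − 163.1)² = 190.75²; (x − 119.0)² + (y + 9.6)² = 74.99².
Subtracting pairs of circle equations eliminates x²+y² and gives linear equations (the radical axes):
102.8 x − 33.6 y = 5045.44
389.0 x − 379.0 y = 22878.24
Solving the 2×2 system: x ≈ 44.2, y ≈ -15.0 km.
Check against Seismometer 1 (with the unrounded x, y): √((x + 75.5)²+(y − 179.9)²) = 228.73 ≈ 228.72 km. ✓

(44.2, -15.0)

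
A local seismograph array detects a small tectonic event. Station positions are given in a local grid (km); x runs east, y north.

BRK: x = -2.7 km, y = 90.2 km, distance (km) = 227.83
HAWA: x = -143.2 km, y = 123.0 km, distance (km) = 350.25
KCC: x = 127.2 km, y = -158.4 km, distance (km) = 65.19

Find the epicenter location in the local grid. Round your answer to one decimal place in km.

132.2 km east, -93.4 km north

Circle about each station: (x + 2.7)² + (y − 90.2)² = 227.83²; (x + 143.2)² + (y − 123.0)² = 350.25²; (x − 127.2)² + (y + 158.4)² = 65.19².
Subtracting the BRK equation from the HAWA and KCC equations removes the quadratic terms:
-281.0 x + 65.6 y = -43276.64
259.8 x − 497.2 y = 80783.84
Solving the 2×2 system: x ≈ 132.2, y ≈ -93.4 km.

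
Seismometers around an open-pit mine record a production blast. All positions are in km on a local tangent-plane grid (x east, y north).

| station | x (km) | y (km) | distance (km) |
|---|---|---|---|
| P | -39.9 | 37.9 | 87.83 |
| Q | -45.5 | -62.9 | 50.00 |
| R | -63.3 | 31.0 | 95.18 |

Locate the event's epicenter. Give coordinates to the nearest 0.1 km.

Circle about each station: (x + 39.9)² + (y − 37.9)² = 87.83²; (x + 45.5)² + (y + 62.9)² = 50.00²; (x + 63.3)² + (y − 31.0)² = 95.18².
Subtracting the P equation from the Q and R equations removes the quadratic terms:
-11.2 x − 201.6 y = 8212.35
-46.8 x − 13.8 y = 594.35
Solving the 2×2 system: x ≈ -0.7, y ≈ -40.7 km.

-0.7 km east, -40.7 km north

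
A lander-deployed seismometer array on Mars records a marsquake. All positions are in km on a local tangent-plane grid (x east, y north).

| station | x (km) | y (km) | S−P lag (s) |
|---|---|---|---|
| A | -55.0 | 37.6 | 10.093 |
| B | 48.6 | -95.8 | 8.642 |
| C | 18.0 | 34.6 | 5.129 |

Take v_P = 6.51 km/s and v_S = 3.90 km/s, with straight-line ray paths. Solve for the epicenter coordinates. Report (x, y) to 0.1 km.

x ≈ 28.4 km, y ≈ -14.2 km

Distance from S−P lag: d = Δt · v_P v_S / (v_P − v_S) = Δt · (6.51·3.90)/(6.51−3.90) ≈ 9.7276·Δt.
So d_A = 98.18, d_B = 84.07, d_C = 49.89 km.
Circle about each station: (x + 55.0)² + (y − 37.6)² = 98.18²; (x − 48.6)² + (y + 95.8)² = 84.07²; (x − 18.0)² + (y − 34.6)² = 49.89².
Subtracting pairs of circle equations eliminates x²+y² and gives linear equations (the radical axes):
207.2 x − 266.8 y = 9672.39
146.0 x − 6.0 y = 4232.70
Solving the 2×2 system: x ≈ 28.4, y ≈ -14.2 km.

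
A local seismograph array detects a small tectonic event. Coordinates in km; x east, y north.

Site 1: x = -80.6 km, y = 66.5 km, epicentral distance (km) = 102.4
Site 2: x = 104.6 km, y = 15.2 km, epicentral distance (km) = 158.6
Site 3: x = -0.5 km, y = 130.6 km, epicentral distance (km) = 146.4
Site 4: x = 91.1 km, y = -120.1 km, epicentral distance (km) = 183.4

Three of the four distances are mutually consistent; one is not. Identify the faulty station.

Site 1

Solve using three stations at a time. Using Site 2, Site 3, Site 4 (subtract circle equations pairwise → linear system) gives (x, y) ≈ (-52.4, -6.1).
Distances from that point to each station vs reported:
  Site 1: calculated 77.9 vs reported 102.4 → residual 24.5 km
  Site 2: calculated 158.4 vs reported 158.6 → residual 0.2 km
  Site 3: calculated 146.2 vs reported 146.4 → residual 0.2 km
  Site 4: calculated 183.3 vs reported 183.4 → residual 0.1 km
Site 2, Site 3, Site 4 are mutually consistent (residuals ≈ 0); Site 1 is off by 24.5 km.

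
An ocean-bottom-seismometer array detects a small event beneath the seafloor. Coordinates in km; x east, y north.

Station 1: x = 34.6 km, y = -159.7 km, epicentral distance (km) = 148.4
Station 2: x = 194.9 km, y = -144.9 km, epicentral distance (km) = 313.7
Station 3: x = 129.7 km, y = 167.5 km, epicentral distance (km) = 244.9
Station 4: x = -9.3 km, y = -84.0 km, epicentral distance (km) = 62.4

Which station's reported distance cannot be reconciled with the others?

Station 2

Solve using three stations at a time. Using Station 1, Station 3, Station 4 (subtract circle equations pairwise → linear system) gives (x, y) ≈ (-23.9, -23.3).
Distances from that point to each station vs reported:
  Station 1: calculated 148.4 vs reported 148.4 → residual 0.0 km
  Station 2: calculated 250.3 vs reported 313.7 → residual 63.4 km
  Station 3: calculated 244.9 vs reported 244.9 → residual 0.0 km
  Station 4: calculated 62.4 vs reported 62.4 → residual 0.0 km
Station 1, Station 3, Station 4 are mutually consistent (residuals ≈ 0); Station 2 is off by 63.4 km.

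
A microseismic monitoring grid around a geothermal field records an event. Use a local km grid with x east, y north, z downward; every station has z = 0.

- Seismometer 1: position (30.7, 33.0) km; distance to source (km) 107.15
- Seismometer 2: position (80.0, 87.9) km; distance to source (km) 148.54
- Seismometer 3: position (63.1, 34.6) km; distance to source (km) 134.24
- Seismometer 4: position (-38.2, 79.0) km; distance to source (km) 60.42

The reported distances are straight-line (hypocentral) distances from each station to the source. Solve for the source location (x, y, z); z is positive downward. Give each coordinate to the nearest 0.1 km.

(-55.5, 63.6, 55.8)

Each station gives a sphere (x−x_i)² + (y−y_i)² + z² = d_i² (stations at z=0).
Subtracting the Seismometer 1 sphere from Seismometer 2 and Seismometer 3: z² cancels, leaving linear equations in x and y:
98.6 x + 109.8 y = 1511.91
64.8 x + 3.2 y = -3391.98
Solving: x ≈ -55.486, y ≈ 63.596 km (keep extra digits for the depth step; rounded: -55.5, 63.6).
Then from the Seismometer 1 sphere: z² = 107.15² − (x − 30.7)² − (y − 33.0)² with x = -55.486, y = 63.596, so z ≈ 55.830 ≈ 55.8 km.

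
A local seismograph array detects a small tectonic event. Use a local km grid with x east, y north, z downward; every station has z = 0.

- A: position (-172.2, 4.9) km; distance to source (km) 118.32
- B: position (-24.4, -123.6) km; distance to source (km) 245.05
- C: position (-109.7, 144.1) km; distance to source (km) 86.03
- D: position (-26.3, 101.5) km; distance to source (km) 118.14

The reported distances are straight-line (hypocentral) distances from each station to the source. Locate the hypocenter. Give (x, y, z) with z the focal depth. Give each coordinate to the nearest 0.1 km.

x ≈ -123.8 km, y ≈ 90.5 km, depth ≈ 65.8 km

Each station gives a sphere (x−x_i)² + (y−y_i)² + z² = d_i² (stations at z=0).
Subtracting the A sphere from B and C: z² cancels, leaving linear equations in x and y:
295.6 x − 257.0 y = -59854.41
125.0 x + 278.4 y = 9720.51
Solving: x ≈ -123.801, y ≈ 90.501 km (keep extra digits for the depth step; rounded: -123.8, 90.5).
Then from the A sphere: z² = 118.32² − (x + 172.2)² − (y − 4.9)² with x = -123.801, y = 90.501, so z ≈ 65.800 ≈ 65.8 km.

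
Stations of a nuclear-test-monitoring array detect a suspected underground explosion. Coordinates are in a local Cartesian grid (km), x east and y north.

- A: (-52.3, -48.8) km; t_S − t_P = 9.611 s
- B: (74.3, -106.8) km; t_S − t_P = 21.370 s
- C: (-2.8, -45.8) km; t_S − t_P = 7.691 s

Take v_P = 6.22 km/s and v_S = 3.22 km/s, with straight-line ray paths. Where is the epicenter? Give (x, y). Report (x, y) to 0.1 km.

Distance from S−P lag: d = Δt · v_P v_S / (v_P − v_S) = Δt · (6.22·3.22)/(6.22−3.22) ≈ 6.6761·Δt.
So d_A = 64.16, d_B = 142.67, d_C = 51.35 km.
Circle about each station: (x + 52.3)² + (y + 48.8)² = 64.16²; (x − 74.3)² + (y + 106.8)² = 142.67²; (x + 2.8)² + (y + 45.8)² = 51.35².
Subtracting the A equation from the B and C equations removes the quadratic terms:
253.2 x − 116.0 y = -4428.22
99.0 x + 6.0 y = -1531.57
Solving the 2×2 system: x ≈ -15.7, y ≈ 3.9 km.

-15.7 km east, 3.9 km north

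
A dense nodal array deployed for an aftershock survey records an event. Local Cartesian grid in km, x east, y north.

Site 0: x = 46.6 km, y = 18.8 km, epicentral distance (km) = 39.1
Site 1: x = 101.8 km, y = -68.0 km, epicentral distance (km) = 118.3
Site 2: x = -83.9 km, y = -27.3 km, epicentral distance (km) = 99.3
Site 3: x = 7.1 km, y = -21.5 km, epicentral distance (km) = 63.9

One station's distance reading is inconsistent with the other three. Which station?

Solve using three stations at a time. Using Site 0, Site 1, Site 2 (subtract circle equations pairwise → linear system) gives (x, y) ≈ (9.6, 6.1).
Distances from that point to each station vs reported:
  Site 0: calculated 39.1 vs reported 39.1 → residual 0.0 km
  Site 1: calculated 118.3 vs reported 118.3 → residual 0.0 km
  Site 2: calculated 99.3 vs reported 99.3 → residual 0.0 km
  Site 3: calculated 27.7 vs reported 63.9 → residual 36.2 km
Site 0, Site 1, Site 2 are mutually consistent (residuals ≈ 0); Site 3 is off by 36.2 km.

Site 3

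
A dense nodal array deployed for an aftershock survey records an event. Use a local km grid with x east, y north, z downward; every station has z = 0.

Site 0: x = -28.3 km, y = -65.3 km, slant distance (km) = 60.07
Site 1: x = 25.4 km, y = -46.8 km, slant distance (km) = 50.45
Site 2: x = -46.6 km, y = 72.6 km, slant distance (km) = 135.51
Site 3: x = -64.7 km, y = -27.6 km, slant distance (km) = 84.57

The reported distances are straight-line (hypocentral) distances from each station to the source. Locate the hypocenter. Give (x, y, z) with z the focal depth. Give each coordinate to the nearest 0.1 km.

Each station gives a sphere (x−x_i)² + (y−y_i)² + z² = d_i² (stations at z=0).
Subtracting the Site 0 sphere from Site 1 and Site 2: z² cancels, leaving linear equations in x and y:
107.4 x + 37.0 y = -1166.38
-36.6 x + 275.8 y = -12377.22
Solving: x ≈ 4.399, y ≈ -44.294 km (keep extra digits for the depth step; rounded: 4.4, -44.3).
Then from the Site 0 sphere: z² = 60.07² − (x + 28.3)² − (y + 65.3)² with x = 4.399, y = -44.294, so z ≈ 45.803 ≈ 45.8 km.
Check against Site 3 (with the unrounded solution): distance 84.57 ≈ 84.57 km. ✓

(4.4, -44.3, 45.8)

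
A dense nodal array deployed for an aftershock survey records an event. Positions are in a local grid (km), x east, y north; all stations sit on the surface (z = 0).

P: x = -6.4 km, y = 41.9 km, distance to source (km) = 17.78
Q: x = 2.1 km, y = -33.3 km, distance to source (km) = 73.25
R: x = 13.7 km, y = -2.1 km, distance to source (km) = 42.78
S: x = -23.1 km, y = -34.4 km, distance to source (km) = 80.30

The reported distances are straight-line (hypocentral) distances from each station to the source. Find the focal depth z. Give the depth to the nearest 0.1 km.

depth ≈ 10.3 km

Each station gives a sphere (x−x_i)² + (y−y_i)² + z² = d_i² (stations at z=0).
Subtracting the P sphere from Q and R: z² cancels, leaving linear equations in x and y:
17.0 x − 150.4 y = -5732.70
40.2 x − 88.0 y = -3118.47
Solving: x ≈ 7.793, y ≈ 38.997 km (keep extra digits for the depth step; rounded: 7.8, 39.0).
Then from the P sphere: z² = 17.78² − (x + 6.4)² − (y − 41.9)² with x = 7.793, y = 38.997, so z ≈ 10.308 ≈ 10.3 km.
Check against S (with the unrounded solution): distance 80.30 ≈ 80.30 km. ✓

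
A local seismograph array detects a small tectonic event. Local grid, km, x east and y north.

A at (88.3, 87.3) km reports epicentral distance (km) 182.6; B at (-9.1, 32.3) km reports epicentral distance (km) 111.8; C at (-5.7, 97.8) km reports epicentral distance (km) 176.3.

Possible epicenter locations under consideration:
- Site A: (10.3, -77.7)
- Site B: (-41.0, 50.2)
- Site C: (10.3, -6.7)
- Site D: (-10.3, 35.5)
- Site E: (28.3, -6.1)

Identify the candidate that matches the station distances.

Site A

For each candidate, compare |candidate − station| to the reported distance:
Site A: residuals A 0.1, B 0.1, C 0.1 → max 0.1 km
Site B: residuals A 48.1, B 75.2, C 117.0 → max 117.0 km
Site C: residuals A 60.5, B 68.2, C 70.6 → max 70.6 km
Site D: residuals A 71.2, B 108.4, C 113.8 → max 113.8 km
Site E: residuals A 71.6, B 58.2, C 67.0 → max 71.6 km
Only Site A has all residuals ≈ 0.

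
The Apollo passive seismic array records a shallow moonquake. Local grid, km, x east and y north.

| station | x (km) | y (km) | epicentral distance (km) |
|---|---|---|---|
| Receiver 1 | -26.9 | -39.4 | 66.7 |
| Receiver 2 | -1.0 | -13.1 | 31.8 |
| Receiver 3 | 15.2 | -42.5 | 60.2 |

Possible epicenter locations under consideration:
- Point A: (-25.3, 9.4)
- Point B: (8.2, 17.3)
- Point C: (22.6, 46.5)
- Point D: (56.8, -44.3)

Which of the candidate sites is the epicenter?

For each candidate, compare |candidate − station| to the reported distance:
Point A: residuals Receiver 1 17.9, Receiver 2 1.3, Receiver 3 5.6 → max 17.9 km
Point B: residuals Receiver 1 0.0, Receiver 2 0.0, Receiver 3 0.0 → max 0.0 km
Point C: residuals Receiver 1 32.4, Receiver 2 32.3, Receiver 3 29.1 → max 32.4 km
Point D: residuals Receiver 1 17.1, Receiver 2 33.9, Receiver 3 18.6 → max 33.9 km
Only Point B has all residuals ≈ 0.

Point B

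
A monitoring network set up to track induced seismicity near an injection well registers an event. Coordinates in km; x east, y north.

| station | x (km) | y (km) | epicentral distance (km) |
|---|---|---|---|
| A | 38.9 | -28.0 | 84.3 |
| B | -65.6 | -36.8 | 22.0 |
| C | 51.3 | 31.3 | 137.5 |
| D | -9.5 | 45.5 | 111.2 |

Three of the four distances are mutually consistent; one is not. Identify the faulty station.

Solve using three stations at a time. Using B, C, D (subtract circle equations pairwise → linear system) gives (x, y) ≈ (-54.9, -56.0).
Distances from that point to each station vs reported:
  A: calculated 97.9 vs reported 84.3 → residual 13.6 km
  B: calculated 22.0 vs reported 22.0 → residual 0.0 km
  C: calculated 137.5 vs reported 137.5 → residual 0.0 km
  D: calculated 111.2 vs reported 111.2 → residual 0.0 km
B, C, D are mutually consistent (residuals ≈ 0); A is off by 13.6 km.

A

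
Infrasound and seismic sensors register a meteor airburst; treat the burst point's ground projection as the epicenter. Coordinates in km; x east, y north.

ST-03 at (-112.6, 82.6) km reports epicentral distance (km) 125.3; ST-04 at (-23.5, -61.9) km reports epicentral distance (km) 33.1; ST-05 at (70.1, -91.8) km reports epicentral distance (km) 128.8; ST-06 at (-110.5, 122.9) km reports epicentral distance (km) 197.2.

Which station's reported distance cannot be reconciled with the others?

ST-03

Solve using three stations at a time. Using ST-04, ST-05, ST-06 (subtract circle equations pairwise → linear system) gives (x, y) ≈ (-56.2, -66.7).
Distances from that point to each station vs reported:
  ST-03: calculated 159.6 vs reported 125.3 → residual 34.3 km
  ST-04: calculated 33.1 vs reported 33.1 → residual 0.0 km
  ST-05: calculated 128.8 vs reported 128.8 → residual 0.0 km
  ST-06: calculated 197.2 vs reported 197.2 → residual 0.0 km
ST-04, ST-05, ST-06 are mutually consistent (residuals ≈ 0); ST-03 is off by 34.3 km.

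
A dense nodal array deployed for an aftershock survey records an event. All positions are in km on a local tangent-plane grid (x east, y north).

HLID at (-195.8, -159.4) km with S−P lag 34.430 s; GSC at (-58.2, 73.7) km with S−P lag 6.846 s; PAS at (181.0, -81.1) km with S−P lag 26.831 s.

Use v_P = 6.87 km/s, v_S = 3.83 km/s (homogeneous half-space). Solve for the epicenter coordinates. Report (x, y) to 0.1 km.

Distance from S−P lag: d = Δt · v_P v_S / (v_P − v_S) = Δt · (6.87·3.83)/(6.87−3.83) ≈ 8.6553·Δt.
So d_HLID = 298.00, d_GSC = 59.25, d_PAS = 232.23 km.
Circle about each station: (x + 195.8)² + (y + 159.4)² = 298.00²; (x + 58.2)² + (y − 73.7)² = 59.25²; (x − 181.0)² + (y + 81.1)² = 232.23².
Subtracting the HLID equation from the GSC and PAS equations removes the quadratic terms:
275.2 x + 466.2 y = 30366.37
753.6 x + 156.6 y = 10465.44
Solving the 2×2 system: x ≈ 0.4, y ≈ 64.9 km.
Check against HLID (with the unrounded x, y): √((x + 195.8)²+(y + 159.4)²) = 298.00 ≈ 298.00 km. ✓

0.4 km east, 64.9 km north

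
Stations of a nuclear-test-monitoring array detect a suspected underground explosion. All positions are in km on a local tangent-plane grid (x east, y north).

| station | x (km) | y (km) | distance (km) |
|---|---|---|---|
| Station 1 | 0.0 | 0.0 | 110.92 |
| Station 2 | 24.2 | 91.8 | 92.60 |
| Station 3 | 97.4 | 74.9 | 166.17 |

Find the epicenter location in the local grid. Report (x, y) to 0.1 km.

(-68.3, 87.4)

Circle about each station: x² + y² = 110.92²; (x − 24.2)² + (y − 91.8)² = 92.60²; (x − 97.4)² + (y − 74.9)² = 166.17².
Subtracting the Station 1 equation from the Station 2 and Station 3 equations removes the quadratic terms:
48.4 x + 183.6 y = 12741.37
194.8 x + 149.8 y = -212.45
Solving the 2×2 system: x ≈ -68.3, y ≈ 87.4 km.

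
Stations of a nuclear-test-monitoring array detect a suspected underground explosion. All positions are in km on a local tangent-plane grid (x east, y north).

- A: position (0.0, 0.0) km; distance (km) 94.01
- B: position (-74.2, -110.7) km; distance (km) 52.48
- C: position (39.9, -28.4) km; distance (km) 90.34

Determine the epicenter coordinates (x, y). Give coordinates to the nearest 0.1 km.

Circle about each station: x² + y² = 94.01²; (x + 74.2)² + (y + 110.7)² = 52.48²; (x − 39.9)² + (y + 28.4)² = 90.34².
Subtracting the A equation from the B and C equations removes the quadratic terms:
-148.4 x − 221.4 y = 23843.86
79.8 x − 56.8 y = 3075.13
Solving the 2×2 system: x ≈ -25.8, y ≈ -90.4 km.

x ≈ -25.8 km, y ≈ -90.4 km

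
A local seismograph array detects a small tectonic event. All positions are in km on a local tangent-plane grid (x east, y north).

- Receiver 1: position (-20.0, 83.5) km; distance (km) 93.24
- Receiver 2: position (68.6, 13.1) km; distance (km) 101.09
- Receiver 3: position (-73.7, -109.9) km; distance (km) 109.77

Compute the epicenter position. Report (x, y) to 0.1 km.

x ≈ -30.0 km, y ≈ -9.2 km

Circle about each station: (x + 20.0)² + (y − 83.5)² = 93.24²; (x − 68.6)² + (y − 13.1)² = 101.09²; (x + 73.7)² + (y + 109.9)² = 109.77².
Subtracting pairs of circle equations eliminates x²+y² and gives linear equations (the radical axes):
177.2 x − 140.8 y = -4020.17
-107.4 x − 386.8 y = 6781.69
Solving the 2×2 system: x ≈ -30.0, y ≈ -9.2 km.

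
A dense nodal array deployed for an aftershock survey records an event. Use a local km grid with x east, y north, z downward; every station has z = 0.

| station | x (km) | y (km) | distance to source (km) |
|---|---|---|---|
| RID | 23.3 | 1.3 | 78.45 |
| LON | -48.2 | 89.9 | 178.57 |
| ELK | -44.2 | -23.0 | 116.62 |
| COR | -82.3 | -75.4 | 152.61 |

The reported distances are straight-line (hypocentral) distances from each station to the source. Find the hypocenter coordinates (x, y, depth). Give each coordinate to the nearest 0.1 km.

x ≈ 56.6 km, y ≈ -43.9 km, depth ≈ 54.8 km

Each station gives a sphere (x−x_i)² + (y−y_i)² + z² = d_i² (stations at z=0).
Subtracting the RID sphere from LON and ELK: z² cancels, leaving linear equations in x and y:
-143.0 x + 177.2 y = -15872.17
-135.0 x − 48.6 y = -5507.76
Solving: x ≈ 56.601, y ≈ -43.896 km (keep extra digits for the depth step; rounded: 56.6, -43.9).
Then from the RID sphere: z² = 78.45² − (x − 23.3)² − (y − 1.3)² with x = 56.601, y = -43.896, so z ≈ 54.798 ≈ 54.8 km.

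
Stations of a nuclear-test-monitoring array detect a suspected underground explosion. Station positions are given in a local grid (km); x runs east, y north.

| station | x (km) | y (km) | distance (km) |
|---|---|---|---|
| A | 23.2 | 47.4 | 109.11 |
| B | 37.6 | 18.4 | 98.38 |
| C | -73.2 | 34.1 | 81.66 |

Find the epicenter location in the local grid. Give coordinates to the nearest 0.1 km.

-40.9 km east, -40.9 km north

Circle about each station: (x − 23.2)² + (y − 47.4)² = 109.11²; (x − 37.6)² + (y − 18.4)² = 98.38²; (x + 73.2)² + (y − 34.1)² = 81.66².
Subtracting the A equation from the B and C equations removes the quadratic terms:
28.8 x − 58.0 y = 1193.69
-192.8 x − 26.6 y = 8972.69
Solving the 2×2 system: x ≈ -40.9, y ≈ -40.9 km.
Check against A (with the unrounded x, y): √((x − 23.2)²+(y − 47.4)²) = 109.10 ≈ 109.11 km. ✓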